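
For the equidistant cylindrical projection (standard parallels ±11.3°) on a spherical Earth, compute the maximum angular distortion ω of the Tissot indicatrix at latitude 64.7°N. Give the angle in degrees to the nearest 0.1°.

46.3°

In the equirectangular projection with standard parallel φ₀ = 11.3° (x = Rλ cos φ₀, y = Rφ), meridians are true-scale (h = 1) and the parallel scale is k = cos φ₀ / cos φ.
At 64.7°: h = 1.000, k = 2.295; principal scales a = 2.295, b = 1.000.
sin(ω/2) = (a − b)/(a + b) = 1.295/3.295 = 0.3929, so ω = 2 arcsin(0.3929) ≈ 46.3°.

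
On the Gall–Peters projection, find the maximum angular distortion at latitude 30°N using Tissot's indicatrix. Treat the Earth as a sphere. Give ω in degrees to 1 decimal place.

Gall–Peters is a cylindrical equal-area projection with standard parallels at ±45°. For cylindrical equal-area with standard parallel φ₀, h = cos φ / cos φ₀ and k = cos φ₀ / cos φ, so h·k = 1.
At 30°: h = 1.225, k = 0.8165; principal scales a = 1.225, b = 0.8165.
sin(ω/2) = (a − b)/(a + b) = 0.4082/2.041 = 0.2000, so ω = 2 arcsin(0.2000) ≈ 23.1°.

23.1°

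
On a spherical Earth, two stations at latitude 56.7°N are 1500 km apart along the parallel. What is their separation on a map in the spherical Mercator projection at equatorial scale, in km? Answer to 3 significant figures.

2730 km

For Mercator, h = k = sec φ (a conformal cylindrical projection has a single point scale, 1/cos φ).
Along the parallel, k = sec 56.7° = 1/0.5490 = 1.821.
Map distance = 1500 × 1.821 ≈ 2730 km.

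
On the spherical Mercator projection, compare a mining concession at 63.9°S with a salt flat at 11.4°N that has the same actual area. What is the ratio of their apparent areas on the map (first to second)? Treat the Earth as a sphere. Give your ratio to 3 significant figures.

On Mercator, area is exaggerated by sec²φ = 1/cos²φ.
At 63.9°: sec²(63.9°) = 1/0.4399² = 5.167.
At 11.4°: sec²(11.4°) = 1/0.9803² = 1.041.
Ratio = 5.167/1.041 = cos²(11.4°)/cos²(63.9°) ≈ 4.96.

4.96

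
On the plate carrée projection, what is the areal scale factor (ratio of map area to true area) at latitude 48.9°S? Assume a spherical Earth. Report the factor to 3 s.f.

Plate carrée maps x = Rλ, y = Rφ. The meridian scale is h = 1 and the parallel scale is k = 1/cos φ = sec φ.
Areal scale = h·k = 1 × sec φ; at 48.9°, h = 1.000, k = 1.521, so h·k = 1.521.

1.52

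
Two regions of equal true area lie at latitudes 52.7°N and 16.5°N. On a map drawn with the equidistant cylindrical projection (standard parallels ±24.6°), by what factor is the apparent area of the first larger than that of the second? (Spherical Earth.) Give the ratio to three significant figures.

1.58

With standard parallel φ₀ = 24.6°, the equirectangular projection gives x = Rλ cos φ₀, y = Rφ, so h = 1 and k = cos 24.6° / cos φ.
Areal scale at 52.7°: h·k = 1.000 × 1.500 = 1.500.
Areal scale at 16.5°: h·k = 1.000 × 0.9483 = 0.9483.
Ratio = 1.500/0.9483 ≈ 1.58.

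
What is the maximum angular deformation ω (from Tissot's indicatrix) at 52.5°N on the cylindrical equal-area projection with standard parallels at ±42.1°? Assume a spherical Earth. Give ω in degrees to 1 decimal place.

A cylindrical equal-area projection with standard parallel φ₀ has meridian scale h = cos φ / cos φ₀ and parallel scale k = cos φ₀ / cos φ (so areas are preserved, h·k = 1).
At 52.5°: h = 0.8205, k = 1.219; principal scales a = 1.219, b = 0.8205.
sin(ω/2) = (a − b)/(a + b) = 0.3984/2.039 = 0.1953, so ω = 2 arcsin(0.1953) ≈ 22.5°.

22.5°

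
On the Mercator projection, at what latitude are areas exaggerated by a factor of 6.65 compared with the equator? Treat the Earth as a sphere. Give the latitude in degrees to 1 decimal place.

Mercator areal scale is sec²φ.
sec²φ = 6.65  ⇒  cos²φ = 0.1504  ⇒  cos φ = 0.3878.
φ = arccos(0.3878) ≈ 67.2°.

67.2°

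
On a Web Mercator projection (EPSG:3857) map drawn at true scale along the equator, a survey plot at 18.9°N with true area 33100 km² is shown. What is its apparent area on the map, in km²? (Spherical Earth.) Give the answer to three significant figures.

37000 km²

For Mercator, h = k = sec φ (a conformal cylindrical projection has a single point scale, 1/cos φ).
Areal scale = k² = sec²φ = 1/cos²(18.9°) = 1/0.9461² = 1.117.
Apparent area = 33100 × 1.117 ≈ 37000 km².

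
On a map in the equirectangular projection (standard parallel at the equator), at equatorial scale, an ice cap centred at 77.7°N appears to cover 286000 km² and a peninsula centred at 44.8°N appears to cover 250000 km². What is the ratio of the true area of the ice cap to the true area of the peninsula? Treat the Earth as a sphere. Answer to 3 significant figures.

On the plate carrée, areal scale = h·k = 1 × sec φ, so true area = apparent × cos φ.
True area of ice cap: 286000 × cos(77.7°) = 286000 × 0.2130 = 60930 km².
True area of peninsula: 250000 × cos(44.8°) = 250000 × 0.7096 = 177400 km².
Ratio = 60930 / 177400 ≈ 0.343.

0.343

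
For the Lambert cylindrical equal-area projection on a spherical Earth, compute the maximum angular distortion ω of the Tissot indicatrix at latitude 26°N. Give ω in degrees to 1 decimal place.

12.2°

The Lambert cylindrical equal-area projection is the cylindrical equal-area projection with its standard parallel at the equator (φ₀ = 0). Cylindrical equal-area (φ₀ = 0°): h = cos φ / cos 0° along meridians, k = cos 0° / cos φ along parallels; h·k = 1.
At 26°: h = 0.8988, k = 1.113; principal scales a = 1.113, b = 0.8988.
sin(ω/2) = (a − b)/(a + b) = 0.2138/2.011 = 0.1063, so ω = 2 arcsin(0.1063) ≈ 12.2°.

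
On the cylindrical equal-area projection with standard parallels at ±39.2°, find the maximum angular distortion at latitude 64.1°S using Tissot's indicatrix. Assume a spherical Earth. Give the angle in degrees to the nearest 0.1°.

Cylindrical equal-area (φ₀ = 39.2°): h = cos φ / cos 39.2° along meridians, k = cos 39.2° / cos φ along parallels; h·k = 1.
At 64.1°: h = 0.5637, k = 1.774; principal scales a = 1.774, b = 0.5637.
sin(ω/2) = (a − b)/(a + b) = 1.210/2.338 = 0.5178, so ω = 2 arcsin(0.5178) ≈ 62.4°.

62.4°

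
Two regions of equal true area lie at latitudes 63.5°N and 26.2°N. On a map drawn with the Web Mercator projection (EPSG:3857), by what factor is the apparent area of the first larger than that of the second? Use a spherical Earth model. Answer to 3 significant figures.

4.04

Mercator areal scale is sec²φ.
At 63.5°: sec²(63.5°) = 1/0.4462² = 5.023.
At 26.2°: sec²(26.2°) = 1/0.8973² = 1.242.
Ratio = 5.023/1.242 = cos²(26.2°)/cos²(63.5°) ≈ 4.04.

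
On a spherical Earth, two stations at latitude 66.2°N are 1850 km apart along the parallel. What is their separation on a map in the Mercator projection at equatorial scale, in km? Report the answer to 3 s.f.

4580 km

The Mercator projection is conformal; its linear scale factor is the same in every direction and equals sec φ = 1/cos φ.
Along the parallel, k = sec 66.2° = 1/0.4035 = 2.478.
Map distance = 1850 × 2.478 ≈ 4580 km.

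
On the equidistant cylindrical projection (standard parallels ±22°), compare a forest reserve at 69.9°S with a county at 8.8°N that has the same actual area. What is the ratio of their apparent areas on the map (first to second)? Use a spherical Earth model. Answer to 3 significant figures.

2.88

In the equirectangular projection with standard parallel φ₀ = 22° (x = Rλ cos φ₀, y = Rφ), meridians are true-scale (h = 1) and the parallel scale is k = cos φ₀ / cos φ.
Areal scale at 69.9°: h·k = 1.000 × 2.698 = 2.698.
Areal scale at 8.8°: h·k = 1.000 × 0.9382 = 0.9382.
Ratio = 2.698/0.9382 ≈ 2.88.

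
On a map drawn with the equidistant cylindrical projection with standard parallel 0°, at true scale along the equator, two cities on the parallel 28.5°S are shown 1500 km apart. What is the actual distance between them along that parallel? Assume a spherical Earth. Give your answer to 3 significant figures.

Plate carrée maps x = Rλ, y = Rφ. The meridian scale is h = 1 and the parallel scale is k = 1/cos φ = sec φ.
Along the parallel at 28.5°, map distances are exaggerated by k = sec 28.5° = 1.138.
True distance = 1500 / 1.138 = 1500 × cos 28.5° ≈ 1320 km.

1320 km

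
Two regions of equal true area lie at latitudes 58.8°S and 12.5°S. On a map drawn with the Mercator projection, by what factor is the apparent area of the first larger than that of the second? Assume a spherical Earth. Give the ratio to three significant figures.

On Mercator, area is exaggerated by sec²φ = 1/cos²φ.
At 58.8°: sec²(58.8°) = 1/0.5180² = 3.726.
At 12.5°: sec²(12.5°) = 1/0.9763² = 1.049.
Ratio = 3.726/1.049 = cos²(12.5°)/cos²(58.8°) ≈ 3.55.

3.55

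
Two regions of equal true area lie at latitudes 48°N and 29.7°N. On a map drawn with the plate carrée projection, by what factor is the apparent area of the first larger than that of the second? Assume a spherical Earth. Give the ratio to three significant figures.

In the plate carrée (x = Rλ, y = Rφ), meridians are true-scale (h = 1) and parallels are stretched by k = sec φ.
Areal scale at 48°: h·k = 1.000 × 1.494 = 1.494.
Areal scale at 29.7°: h·k = 1.000 × 1.151 = 1.151.
Ratio = 1.494/1.151 ≈ 1.30.

1.30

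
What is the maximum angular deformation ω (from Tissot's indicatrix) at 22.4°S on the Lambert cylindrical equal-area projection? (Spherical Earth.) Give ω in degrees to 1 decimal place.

The Lambert cylindrical equal-area projection is the cylindrical equal-area projection with its standard parallel at the equator (φ₀ = 0). Cylindrical equal-area (φ₀ = 0°): h = cos φ / cos 0° along meridians, k = cos 0° / cos φ along parallels; h·k = 1.
At 22.4°: h = 0.9245, k = 1.082; principal scales a = 1.082, b = 0.9245.
sin(ω/2) = (a − b)/(a + b) = 0.1571/2.006 = 0.07829, so ω = 2 arcsin(0.07829) ≈ 9.0°.

9.0°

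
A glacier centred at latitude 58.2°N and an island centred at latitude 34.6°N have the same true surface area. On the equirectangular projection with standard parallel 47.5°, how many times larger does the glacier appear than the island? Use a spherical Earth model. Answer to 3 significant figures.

With standard parallel φ₀ = 47.5°, the equirectangular projection gives x = Rλ cos φ₀, y = Rφ, so h = 1 and k = cos 47.5° / cos φ.
Areal scale at 58.2°: h·k = 1.000 × 1.282 = 1.282.
Areal scale at 34.6°: h·k = 1.000 × 0.8208 = 0.8208.
Ratio = 1.282/0.8208 ≈ 1.56.

1.56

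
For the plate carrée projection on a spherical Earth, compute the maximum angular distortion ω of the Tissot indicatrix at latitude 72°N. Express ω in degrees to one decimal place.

In the plate carrée (x = Rλ, y = Rφ), meridians are true-scale (h = 1) and parallels are stretched by k = sec φ.
At 72°: h = 1.000, k = 3.236; principal scales a = 3.236, b = 1.000.
sin(ω/2) = (a − b)/(a + b) = 2.236/4.236 = 0.5279, so ω = 2 arcsin(0.5279) ≈ 63.7°.

63.7°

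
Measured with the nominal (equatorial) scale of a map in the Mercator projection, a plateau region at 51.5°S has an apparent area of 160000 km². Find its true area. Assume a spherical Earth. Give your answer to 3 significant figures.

Mercator is conformal, so the point scale is isotropic: h = k = sec φ = 1/cos φ.
Areal scale = k² = sec²φ = 1/cos²(51.5°) = 1/0.6225² = 2.580.
True area = apparent / (areal scale) = 160000 / 2.580 ≈ 62000 km².

62000 km²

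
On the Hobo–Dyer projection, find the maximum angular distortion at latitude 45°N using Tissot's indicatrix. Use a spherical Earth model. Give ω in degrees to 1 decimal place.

Hobo–Dyer is a cylindrical equal-area projection with standard parallels at ±37.5°. For cylindrical equal-area with standard parallel φ₀, h = cos φ / cos φ₀ and k = cos φ₀ / cos φ, so h·k = 1.
At 45°: h = 0.8913, k = 1.122; principal scales a = 1.122, b = 0.8913.
sin(ω/2) = (a − b)/(a + b) = 0.2307/2.013 = 0.1146, so ω = 2 arcsin(0.1146) ≈ 13.2°.

13.2°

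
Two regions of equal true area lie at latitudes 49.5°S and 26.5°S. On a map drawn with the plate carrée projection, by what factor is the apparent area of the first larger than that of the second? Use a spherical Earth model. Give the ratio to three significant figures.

1.38

Plate carrée maps x = Rλ, y = Rφ. The meridian scale is h = 1 and the parallel scale is k = 1/cos φ = sec φ.
Areal scale at 49.5°: h·k = 1.000 × 1.540 = 1.540.
Areal scale at 26.5°: h·k = 1.000 × 1.117 = 1.117.
Ratio = 1.540/1.117 ≈ 1.38.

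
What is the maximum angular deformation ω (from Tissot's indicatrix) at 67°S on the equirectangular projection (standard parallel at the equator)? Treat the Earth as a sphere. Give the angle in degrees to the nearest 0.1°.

Plate carrée maps x = Rλ, y = Rφ. The meridian scale is h = 1 and the parallel scale is k = 1/cos φ = sec φ.
At 67°: h = 1.000, k = 2.559; principal scales a = 2.559, b = 1.000.
sin(ω/2) = (a − b)/(a + b) = 1.559/3.559 = 0.4381, so ω = 2 arcsin(0.4381) ≈ 52.0°.

52.0°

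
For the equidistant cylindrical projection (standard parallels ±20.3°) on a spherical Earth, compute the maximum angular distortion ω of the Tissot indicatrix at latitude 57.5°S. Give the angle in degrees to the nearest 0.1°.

31.5°

In the equirectangular projection with standard parallel φ₀ = 20.3° (x = Rλ cos φ₀, y = Rφ), meridians are true-scale (h = 1) and the parallel scale is k = cos φ₀ / cos φ.
At 57.5°: h = 1.000, k = 1.746; principal scales a = 1.746, b = 1.000.
sin(ω/2) = (a − b)/(a + b) = 0.7456/2.746 = 0.2716, so ω = 2 arcsin(0.2716) ≈ 31.5°.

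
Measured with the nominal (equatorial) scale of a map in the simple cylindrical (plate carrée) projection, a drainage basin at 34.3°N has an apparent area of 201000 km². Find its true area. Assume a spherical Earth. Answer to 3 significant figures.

166000 km²

In the plate carrée (x = Rλ, y = Rφ), meridians are true-scale (h = 1) and parallels are stretched by k = sec φ.
Areal scale = h·k = 1 × sec φ; at 34.3°, h = 1.000, k = 1.211, so h·k = 1.211.
True area = apparent / (areal scale) = 201000 / 1.211 ≈ 166000 km².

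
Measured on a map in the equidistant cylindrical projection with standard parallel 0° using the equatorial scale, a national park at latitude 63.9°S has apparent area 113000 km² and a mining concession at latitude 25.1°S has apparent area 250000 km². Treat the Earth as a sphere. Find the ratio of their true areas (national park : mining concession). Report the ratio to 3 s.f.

0.220

On the plate carrée, areal scale = h·k = 1 × sec φ, so true area = apparent × cos φ.
True area of national park: 113000 × cos(63.9°) = 113000 × 0.4399 = 49710 km².
True area of mining concession: 250000 × cos(25.1°) = 250000 × 0.9056 = 226400 km².
Ratio = 49710 / 226400 ≈ 0.220.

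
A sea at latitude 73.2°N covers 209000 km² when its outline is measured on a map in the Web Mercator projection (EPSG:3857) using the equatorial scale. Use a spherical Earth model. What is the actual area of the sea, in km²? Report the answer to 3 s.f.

The Mercator projection is conformal; its linear scale factor is the same in every direction and equals sec φ = 1/cos φ.
Areal scale = k² = sec²φ = 1/cos²(73.2°) = 1/0.2890² = 11.97.
True area = apparent / (areal scale) = 209000 / 11.97 ≈ 17500 km².

17500 km²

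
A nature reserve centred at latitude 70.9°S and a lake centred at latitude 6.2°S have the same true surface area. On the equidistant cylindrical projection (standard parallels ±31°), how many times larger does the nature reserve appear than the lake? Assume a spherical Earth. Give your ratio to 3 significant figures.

3.04

With standard parallel φ₀ = 31°, the equirectangular projection gives x = Rλ cos φ₀, y = Rφ, so h = 1 and k = cos 31° / cos φ.
Areal scale at 70.9°: h·k = 1.000 × 2.620 = 2.620.
Areal scale at 6.2°: h·k = 1.000 × 0.8622 = 0.8622.
Ratio = 2.620/0.8622 ≈ 3.04.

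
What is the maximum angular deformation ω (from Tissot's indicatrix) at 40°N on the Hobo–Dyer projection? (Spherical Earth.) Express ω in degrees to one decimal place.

4.0°

The Hobo–Dyer projection is cylindrical equal-area with φ₀ = 37.5°. Cylindrical equal-area (φ₀ = 37.5°): h = cos φ / cos 37.5° along meridians, k = cos 37.5° / cos φ along parallels; h·k = 1.
At 40°: h = 0.9656, k = 1.036; principal scales a = 1.036, b = 0.9656.
sin(ω/2) = (a − b)/(a + b) = 0.07007/2.001 = 0.03501, so ω = 2 arcsin(0.03501) ≈ 4.0°.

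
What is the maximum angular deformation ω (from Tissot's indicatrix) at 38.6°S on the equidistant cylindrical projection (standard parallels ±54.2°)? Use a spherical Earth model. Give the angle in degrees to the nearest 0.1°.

In the equirectangular projection with standard parallel φ₀ = 54.2° (x = Rλ cos φ₀, y = Rφ), meridians are true-scale (h = 1) and the parallel scale is k = cos φ₀ / cos φ.
At 38.6°: h = 1.000, k = 0.7485; principal scales a = 1.000, b = 0.7485.
sin(ω/2) = (a − b)/(a + b) = 0.2515/1.748 = 0.1438, so ω = 2 arcsin(0.1438) ≈ 16.5°.

16.5°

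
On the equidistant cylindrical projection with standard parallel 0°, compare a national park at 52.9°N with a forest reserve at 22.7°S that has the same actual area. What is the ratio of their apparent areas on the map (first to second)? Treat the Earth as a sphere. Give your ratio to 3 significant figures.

For the equirectangular projection with φ₀ = 0 (plate carrée), h = 1 along meridians and k = sec φ along parallels.
Areal scale at 52.9°: h·k = 1.000 × 1.658 = 1.658.
Areal scale at 22.7°: h·k = 1.000 × 1.084 = 1.084.
Ratio = 1.658/1.084 ≈ 1.53.

1.53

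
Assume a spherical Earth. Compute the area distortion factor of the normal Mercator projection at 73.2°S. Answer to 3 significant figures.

The Mercator projection is conformal; its linear scale factor is the same in every direction and equals sec φ = 1/cos φ.
Areal scale = k² = sec²φ = 1/cos²(73.2°) = 1/0.2890² = 11.97.

12.0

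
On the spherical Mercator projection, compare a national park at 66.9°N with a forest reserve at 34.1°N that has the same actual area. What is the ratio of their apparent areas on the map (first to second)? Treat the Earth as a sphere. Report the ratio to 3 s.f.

Mercator is conformal with k = sec φ, so areal scale = k² = sec²φ.
At 66.9°: sec²(66.9°) = 1/0.3923² = 6.497.
At 34.1°: sec²(34.1°) = 1/0.8281² = 1.458.
Ratio = 6.497/1.458 = cos²(34.1°)/cos²(66.9°) ≈ 4.45.

4.45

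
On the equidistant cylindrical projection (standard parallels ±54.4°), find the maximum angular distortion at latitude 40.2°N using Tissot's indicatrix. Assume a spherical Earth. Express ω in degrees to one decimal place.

With standard parallel φ₀ = 54.4°, the equirectangular projection gives x = Rλ cos φ₀, y = Rφ, so h = 1 and k = cos 54.4° / cos φ.
At 40.2°: h = 1.000, k = 0.7621; principal scales a = 1.000, b = 0.7621.
sin(ω/2) = (a − b)/(a + b) = 0.2379/1.762 = 0.1350, so ω = 2 arcsin(0.1350) ≈ 15.5°.

15.5°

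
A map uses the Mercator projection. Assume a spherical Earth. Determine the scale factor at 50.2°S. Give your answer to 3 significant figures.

1.56

Mercator is conformal, so the point scale is isotropic: h = k = sec φ = 1/cos φ.
k = 1/cos 50.2° = 1/0.6401 = 1.562.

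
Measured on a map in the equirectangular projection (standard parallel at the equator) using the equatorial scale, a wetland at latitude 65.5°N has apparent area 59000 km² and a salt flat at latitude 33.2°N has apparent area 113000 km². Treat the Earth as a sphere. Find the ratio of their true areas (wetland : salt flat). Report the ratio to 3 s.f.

0.259

Plate carrée has h = 1 and k = sec φ, giving areal scale sec φ; true area = (apparent area) · cos φ.
True area of wetland: 59000 × cos(65.5°) = 59000 × 0.4147 = 24470 km².
True area of salt flat: 113000 × cos(33.2°) = 113000 × 0.8368 = 94550 km².
Ratio = 24470 / 94550 ≈ 0.259.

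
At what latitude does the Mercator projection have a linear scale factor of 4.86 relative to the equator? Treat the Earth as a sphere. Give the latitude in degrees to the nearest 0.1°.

78.1°

Mercator scale is k = sec φ = 1/cos φ.
1/cos φ = 4.86  ⇒  cos φ = 0.2058  ⇒  φ = arccos(0.2058) ≈ 78.1°.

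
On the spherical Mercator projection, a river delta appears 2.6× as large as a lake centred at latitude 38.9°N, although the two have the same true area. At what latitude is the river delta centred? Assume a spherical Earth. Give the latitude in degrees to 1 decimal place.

On Mercator, (apparent₁)/(apparent₂) = sec²φ₁ / sec²φ₂ when true areas are equal.
cos²φ₂ / cos²φ₁ = 2.6  ⇒  cos φ₁ = cos 38.9° / √2.6 = 0.7782/1.612 = 0.4826.
φ₁ = arccos(0.4826) ≈ 61.1°.

61.1°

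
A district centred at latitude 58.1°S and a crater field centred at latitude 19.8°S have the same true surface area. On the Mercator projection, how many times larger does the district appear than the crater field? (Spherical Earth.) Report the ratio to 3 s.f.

Mercator areal scale is sec²φ.
At 58.1°: sec²(58.1°) = 1/0.5284² = 3.581.
At 19.8°: sec²(19.8°) = 1/0.9409² = 1.130.
Ratio = 3.581/1.130 = cos²(19.8°)/cos²(58.1°) ≈ 3.17.

3.17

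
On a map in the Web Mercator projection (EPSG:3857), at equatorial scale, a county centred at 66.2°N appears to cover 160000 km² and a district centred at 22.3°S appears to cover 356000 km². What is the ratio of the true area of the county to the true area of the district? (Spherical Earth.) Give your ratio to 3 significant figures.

Since Mercator area scale is 1/cos²φ, the true area equals the apparent area multiplied by cos²φ.
True area of county: 160000 × cos²(66.2°) = 160000 × 0.1628 = 26060 km².
True area of district: 356000 × cos²(22.3°) = 356000 × 0.8560 = 304700 km².
Ratio = 26060 / 304700 ≈ 0.0855.

0.0855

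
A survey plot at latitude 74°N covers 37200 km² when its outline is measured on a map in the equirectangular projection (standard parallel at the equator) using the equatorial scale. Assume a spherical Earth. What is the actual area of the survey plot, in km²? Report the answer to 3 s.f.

In the plate carrée (x = Rλ, y = Rφ), meridians are true-scale (h = 1) and parallels are stretched by k = sec φ.
Areal scale = h·k = 1 × sec φ; at 74°, h = 1.000, k = 3.628, so h·k = 3.628.
True area = apparent / (areal scale) = 37200 / 3.628 ≈ 10300 km².

10300 km²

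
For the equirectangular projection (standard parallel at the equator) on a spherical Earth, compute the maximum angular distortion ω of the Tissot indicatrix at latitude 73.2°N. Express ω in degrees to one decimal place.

66.9°

Plate carrée maps x = Rλ, y = Rφ. The meridian scale is h = 1 and the parallel scale is k = 1/cos φ = sec φ.
At 73.2°: h = 1.000, k = 3.460; principal scales a = 3.460, b = 1.000.
sin(ω/2) = (a − b)/(a + b) = 2.460/4.460 = 0.5516, so ω = 2 arcsin(0.5516) ≈ 66.9°.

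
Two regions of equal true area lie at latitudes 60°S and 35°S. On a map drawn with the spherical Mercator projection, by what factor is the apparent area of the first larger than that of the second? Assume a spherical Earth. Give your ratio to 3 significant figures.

On Mercator, area is exaggerated by sec²φ = 1/cos²φ.
At 60°: sec²(60°) = 1/0.5000² = 4.000.
At 35°: sec²(35°) = 1/0.8192² = 1.490.
Ratio = 4.000/1.490 = cos²(35°)/cos²(60°) ≈ 2.68.

2.68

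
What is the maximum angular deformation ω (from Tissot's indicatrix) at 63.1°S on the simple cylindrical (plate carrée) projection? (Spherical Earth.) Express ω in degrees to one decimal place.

44.3°

For the equirectangular projection with φ₀ = 0 (plate carrée), h = 1 along meridians and k = sec φ along parallels.
At 63.1°: h = 1.000, k = 2.210; principal scales a = 2.210, b = 1.000.
sin(ω/2) = (a − b)/(a + b) = 1.210/3.210 = 0.3770, so ω = 2 arcsin(0.3770) ≈ 44.3°.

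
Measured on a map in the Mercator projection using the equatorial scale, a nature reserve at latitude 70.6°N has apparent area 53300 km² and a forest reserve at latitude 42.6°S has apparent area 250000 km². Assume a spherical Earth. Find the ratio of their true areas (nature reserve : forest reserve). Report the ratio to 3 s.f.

Since Mercator area scale is 1/cos²φ, the true area equals the apparent area multiplied by cos²φ.
True area of nature reserve: 53300 × cos²(70.6°) = 53300 × 0.1103 = 5881 km².
True area of forest reserve: 250000 × cos²(42.6°) = 250000 × 0.5418 = 135500 km².
Ratio = 5881 / 135500 ≈ 0.0434.

0.0434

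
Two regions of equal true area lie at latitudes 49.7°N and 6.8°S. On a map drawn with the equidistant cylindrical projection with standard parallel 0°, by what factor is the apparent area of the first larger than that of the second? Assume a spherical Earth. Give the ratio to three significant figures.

1.54

Plate carrée maps x = Rλ, y = Rφ. The meridian scale is h = 1 and the parallel scale is k = 1/cos φ = sec φ.
Areal scale at 49.7°: h·k = 1.000 × 1.546 = 1.546.
Areal scale at 6.8°: h·k = 1.000 × 1.007 = 1.007.
Ratio = 1.546/1.007 ≈ 1.54.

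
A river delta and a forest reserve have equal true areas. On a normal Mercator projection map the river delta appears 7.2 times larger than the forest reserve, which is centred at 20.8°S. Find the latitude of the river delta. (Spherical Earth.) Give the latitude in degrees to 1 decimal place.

69.6°

On Mercator, (apparent₁)/(apparent₂) = sec²φ₁ / sec²φ₂ when true areas are equal.
cos²φ₂ / cos²φ₁ = 7.2  ⇒  cos φ₁ = cos 20.8° / √7.2 = 0.9348/2.683 = 0.3484.
φ₁ = arccos(0.3484) ≈ 69.6°.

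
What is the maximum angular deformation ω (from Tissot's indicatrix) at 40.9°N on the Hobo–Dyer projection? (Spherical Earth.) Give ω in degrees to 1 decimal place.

Hobo–Dyer is a cylindrical equal-area projection with standard parallels at ±37.5°. A cylindrical equal-area projection with standard parallel φ₀ has meridian scale h = cos φ / cos φ₀ and parallel scale k = cos φ₀ / cos φ (so areas are preserved, h·k = 1).
At 40.9°: h = 0.9527, k = 1.050; principal scales a = 1.050, b = 0.9527.
sin(ω/2) = (a − b)/(a + b) = 0.09688/2.002 = 0.04838, so ω = 2 arcsin(0.04838) ≈ 5.5°.

5.5°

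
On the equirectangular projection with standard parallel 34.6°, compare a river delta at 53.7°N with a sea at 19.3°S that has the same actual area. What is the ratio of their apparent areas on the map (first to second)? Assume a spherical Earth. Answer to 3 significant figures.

With standard parallel φ₀ = 34.6°, the equirectangular projection gives x = Rλ cos φ₀, y = Rφ, so h = 1 and k = cos 34.6° / cos φ.
Areal scale at 53.7°: h·k = 1.000 × 1.390 = 1.390.
Areal scale at 19.3°: h·k = 1.000 × 0.8722 = 0.8722.
Ratio = 1.390/0.8722 ≈ 1.59.

1.59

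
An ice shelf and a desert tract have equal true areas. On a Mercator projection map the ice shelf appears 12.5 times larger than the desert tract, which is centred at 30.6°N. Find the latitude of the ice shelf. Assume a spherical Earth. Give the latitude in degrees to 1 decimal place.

75.9°

For equal true areas on Mercator, apparent areas scale as sec²φ, so the ratio is cos²φ₂ / cos²φ₁.
cos²φ₂ / cos²φ₁ = 12.5  ⇒  cos φ₁ = cos 30.6° / √12.5 = 0.8607/3.536 = 0.2435.
φ₁ = arccos(0.2435) ≈ 75.9°.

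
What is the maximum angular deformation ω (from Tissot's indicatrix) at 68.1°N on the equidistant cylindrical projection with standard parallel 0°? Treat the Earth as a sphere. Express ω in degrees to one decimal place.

54.3°

In the plate carrée (x = Rλ, y = Rφ), meridians are true-scale (h = 1) and parallels are stretched by k = sec φ.
At 68.1°: h = 1.000, k = 2.681; principal scales a = 2.681, b = 1.000.
sin(ω/2) = (a − b)/(a + b) = 1.681/3.681 = 0.4567, so ω = 2 arcsin(0.4567) ≈ 54.3°.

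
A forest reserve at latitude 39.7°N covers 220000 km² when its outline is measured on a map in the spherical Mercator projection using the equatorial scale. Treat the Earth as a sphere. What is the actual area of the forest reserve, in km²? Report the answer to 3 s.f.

130000 km²

For Mercator, h = k = sec φ (a conformal cylindrical projection has a single point scale, 1/cos φ).
Areal scale = k² = sec²φ = 1/cos²(39.7°) = 1/0.7694² = 1.689.
True area = apparent / (areal scale) = 220000 / 1.689 ≈ 130000 km².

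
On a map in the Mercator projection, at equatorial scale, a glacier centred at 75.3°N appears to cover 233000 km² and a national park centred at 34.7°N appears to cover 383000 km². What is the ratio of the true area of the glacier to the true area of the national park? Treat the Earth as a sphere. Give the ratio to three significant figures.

Since Mercator area scale is 1/cos²φ, the true area equals the apparent area multiplied by cos²φ.
True area of glacier: 233000 × cos²(75.3°) = 233000 × 0.06439 = 15000 km².
True area of national park: 383000 × cos²(34.7°) = 383000 × 0.6759 = 258900 km².
Ratio = 15000 / 258900 ≈ 0.0580.

0.0580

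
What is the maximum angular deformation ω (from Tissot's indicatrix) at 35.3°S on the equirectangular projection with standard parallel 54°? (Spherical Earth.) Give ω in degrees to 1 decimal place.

In the equirectangular projection with standard parallel φ₀ = 54° (x = Rλ cos φ₀, y = Rφ), meridians are true-scale (h = 1) and the parallel scale is k = cos φ₀ / cos φ.
At 35.3°: h = 1.000, k = 0.7202; principal scales a = 1.000, b = 0.7202.
sin(ω/2) = (a − b)/(a + b) = 0.2798/1.720 = 0.1627, so ω = 2 arcsin(0.1627) ≈ 18.7°.

18.7°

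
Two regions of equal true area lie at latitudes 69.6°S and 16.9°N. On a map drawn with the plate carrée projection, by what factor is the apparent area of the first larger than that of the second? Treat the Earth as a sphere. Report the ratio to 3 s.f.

2.74

In the plate carrée (x = Rλ, y = Rφ), meridians are true-scale (h = 1) and parallels are stretched by k = sec φ.
Areal scale at 69.6°: h·k = 1.000 × 2.869 = 2.869.
Areal scale at 16.9°: h·k = 1.000 × 1.045 = 1.045.
Ratio = 2.869/1.045 ≈ 2.74.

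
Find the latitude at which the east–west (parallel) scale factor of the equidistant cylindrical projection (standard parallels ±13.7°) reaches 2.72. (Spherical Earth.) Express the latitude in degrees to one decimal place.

69.1°

In the equirectangular projection with standard parallel φ₀ = 13.7° (x = Rλ cos φ₀, y = Rφ), meridians are true-scale (h = 1) and the parallel scale is k = cos φ₀ / cos φ.
k = cos φ₀ / cos φ = 2.72  ⇒  cos φ = cos 13.7° / 2.72 = 0.3572.
φ = arccos(0.3572) ≈ 69.1°.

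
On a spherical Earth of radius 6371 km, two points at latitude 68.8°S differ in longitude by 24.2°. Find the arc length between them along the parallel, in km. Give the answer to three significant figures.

Arc length along a parallel = R cos φ · Δλ (with Δλ in radians).
= 6371 × cos 68.8° × (24.2° × π/180) = 6371 × 0.3616 × 0.4224 ≈ 973 km.

973 km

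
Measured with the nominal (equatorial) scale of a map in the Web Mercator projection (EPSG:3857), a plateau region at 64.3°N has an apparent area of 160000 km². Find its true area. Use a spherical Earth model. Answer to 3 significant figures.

For Mercator, h = k = sec φ (a conformal cylindrical projection has a single point scale, 1/cos φ).
Areal scale = k² = sec²φ = 1/cos²(64.3°) = 1/0.4337² = 5.317.
True area = apparent / (areal scale) = 160000 / 5.317 ≈ 30100 km².

30100 km²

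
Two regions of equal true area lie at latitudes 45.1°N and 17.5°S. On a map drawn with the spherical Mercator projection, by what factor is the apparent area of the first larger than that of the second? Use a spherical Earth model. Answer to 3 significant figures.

Mercator areal scale is sec²φ.
At 45.1°: sec²(45.1°) = 1/0.7059² = 2.007.
At 17.5°: sec²(17.5°) = 1/0.9537² = 1.099.
Ratio = 2.007/1.099 = cos²(17.5°)/cos²(45.1°) ≈ 1.83.

1.83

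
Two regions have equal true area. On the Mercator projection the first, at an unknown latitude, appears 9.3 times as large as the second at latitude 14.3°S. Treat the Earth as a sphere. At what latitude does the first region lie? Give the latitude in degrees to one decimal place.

For equal true areas on Mercator, apparent areas scale as sec²φ, so the ratio is cos²φ₂ / cos²φ₁.
cos²φ₂ / cos²φ₁ = 9.3  ⇒  cos φ₁ = cos 14.3° / √9.3 = 0.9690/3.050 = 0.3178.
φ₁ = arccos(0.3178) ≈ 71.5°.

71.5°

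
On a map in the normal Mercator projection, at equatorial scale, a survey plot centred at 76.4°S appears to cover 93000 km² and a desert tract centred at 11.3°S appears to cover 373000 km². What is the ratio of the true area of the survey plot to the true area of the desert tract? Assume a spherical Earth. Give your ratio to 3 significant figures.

0.0143

Since Mercator area scale is 1/cos²φ, the true area equals the apparent area multiplied by cos²φ.
True area of survey plot: 93000 × cos²(76.4°) = 93000 × 0.05529 = 5142 km².
True area of desert tract: 373000 × cos²(11.3°) = 373000 × 0.9616 = 358700 km².
Ratio = 5142 / 358700 ≈ 0.0143.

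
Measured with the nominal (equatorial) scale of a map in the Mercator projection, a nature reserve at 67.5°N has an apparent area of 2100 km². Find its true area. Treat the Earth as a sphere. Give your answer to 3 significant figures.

Mercator is conformal, so the point scale is isotropic: h = k = sec φ = 1/cos φ.
Areal scale = k² = sec²φ = 1/cos²(67.5°) = 1/0.3827² = 6.828.
True area = apparent / (areal scale) = 2100 / 6.828 ≈ 308 km².

308 km²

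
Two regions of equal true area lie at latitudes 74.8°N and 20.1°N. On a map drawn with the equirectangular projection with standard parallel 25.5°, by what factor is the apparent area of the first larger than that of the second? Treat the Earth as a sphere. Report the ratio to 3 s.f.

With standard parallel φ₀ = 25.5°, the equirectangular projection gives x = Rλ cos φ₀, y = Rφ, so h = 1 and k = cos 25.5° / cos φ.
Areal scale at 74.8°: h·k = 1.000 × 3.442 = 3.442.
Areal scale at 20.1°: h·k = 1.000 × 0.9611 = 0.9611.
Ratio = 3.442/0.9611 ≈ 3.58.

3.58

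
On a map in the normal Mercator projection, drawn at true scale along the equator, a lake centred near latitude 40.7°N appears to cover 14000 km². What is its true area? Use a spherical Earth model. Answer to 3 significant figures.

For Mercator, h = k = sec φ (a conformal cylindrical projection has a single point scale, 1/cos φ).
Areal scale = k² = sec²φ = 1/cos²(40.7°) = 1/0.7581² = 1.740.
True area = apparent / (areal scale) = 14000 / 1.740 ≈ 8050 km².

8050 km²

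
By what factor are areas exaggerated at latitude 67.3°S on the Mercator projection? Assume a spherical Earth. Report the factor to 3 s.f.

6.71

Mercator is conformal, so the point scale is isotropic: h = k = sec φ = 1/cos φ.
Areal scale = k² = sec²φ = 1/cos²(67.3°) = 1/0.3859² = 6.715.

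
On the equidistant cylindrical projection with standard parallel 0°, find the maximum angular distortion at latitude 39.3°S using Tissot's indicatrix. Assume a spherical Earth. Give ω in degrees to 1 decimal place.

14.6°

Plate carrée maps x = Rλ, y = Rφ. The meridian scale is h = 1 and the parallel scale is k = 1/cos φ = sec φ.
At 39.3°: h = 1.000, k = 1.292; principal scales a = 1.292, b = 1.000.
sin(ω/2) = (a − b)/(a + b) = 0.2923/2.292 = 0.1275, so ω = 2 arcsin(0.1275) ≈ 14.6°.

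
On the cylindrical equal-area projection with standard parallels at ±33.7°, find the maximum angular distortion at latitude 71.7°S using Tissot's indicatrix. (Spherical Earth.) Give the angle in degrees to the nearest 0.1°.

97.3°

A cylindrical equal-area projection with standard parallel φ₀ has meridian scale h = cos φ / cos φ₀ and parallel scale k = cos φ₀ / cos φ (so areas are preserved, h·k = 1).
At 71.7°: h = 0.3774, k = 2.650; principal scales a = 2.650, b = 0.3774.
sin(ω/2) = (a − b)/(a + b) = 2.272/3.027 = 0.7506, so ω = 2 arcsin(0.7506) ≈ 97.3°.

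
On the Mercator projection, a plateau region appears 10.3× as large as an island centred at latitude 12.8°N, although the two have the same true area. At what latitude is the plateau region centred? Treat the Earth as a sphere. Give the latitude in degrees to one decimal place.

72.3°

For equal true areas on Mercator, apparent areas scale as sec²φ, so the ratio is cos²φ₂ / cos²φ₁.
cos²φ₂ / cos²φ₁ = 10.3  ⇒  cos φ₁ = cos 12.8° / √10.3 = 0.9751/3.209 = 0.3038.
φ₁ = arccos(0.3038) ≈ 72.3°.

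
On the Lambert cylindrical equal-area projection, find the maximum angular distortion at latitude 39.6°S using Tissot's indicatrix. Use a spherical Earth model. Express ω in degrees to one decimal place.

The Lambert cylindrical equal-area projection is the cylindrical equal-area projection with its standard parallel at the equator (φ₀ = 0). Cylindrical equal-area (φ₀ = 0°): h = cos φ / cos 0° along meridians, k = cos 0° / cos φ along parallels; h·k = 1.
At 39.6°: h = 0.7705, k = 1.298; principal scales a = 1.298, b = 0.7705.
sin(ω/2) = (a − b)/(a + b) = 0.5273/2.068 = 0.2549, so ω = 2 arcsin(0.2549) ≈ 29.5°.

29.5°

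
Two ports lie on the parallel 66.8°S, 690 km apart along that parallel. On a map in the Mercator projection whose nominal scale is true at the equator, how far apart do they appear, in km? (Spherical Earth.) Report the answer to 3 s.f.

1750 km

The Mercator projection is conformal; its linear scale factor is the same in every direction and equals sec φ = 1/cos φ.
Along the parallel, k = sec 66.8° = 1/0.3939 = 2.538.
Map distance = 690 × 2.538 ≈ 1750 km.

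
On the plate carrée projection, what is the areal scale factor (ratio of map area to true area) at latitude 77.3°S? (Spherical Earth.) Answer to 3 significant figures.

4.55

In the plate carrée (x = Rλ, y = Rφ), meridians are true-scale (h = 1) and parallels are stretched by k = sec φ.
Areal scale = h·k = 1 × sec φ; at 77.3°, h = 1.000, k = 4.549, so h·k = 4.549.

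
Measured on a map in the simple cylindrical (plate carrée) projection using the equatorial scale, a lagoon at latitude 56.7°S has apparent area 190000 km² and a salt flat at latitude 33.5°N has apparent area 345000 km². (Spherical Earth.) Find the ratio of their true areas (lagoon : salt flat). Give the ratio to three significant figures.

0.363

On the plate carrée, areal scale = h·k = 1 × sec φ, so true area = apparent × cos φ.
True area of lagoon: 190000 × cos(56.7°) = 190000 × 0.5490 = 104300 km².
True area of salt flat: 345000 × cos(33.5°) = 345000 × 0.8339 = 287700 km².
Ratio = 104300 / 287700 ≈ 0.363.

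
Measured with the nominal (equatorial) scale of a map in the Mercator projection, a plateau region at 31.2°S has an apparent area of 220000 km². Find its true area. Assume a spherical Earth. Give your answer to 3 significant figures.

Mercator is conformal, so the point scale is isotropic: h = k = sec φ = 1/cos φ.
Areal scale = k² = sec²φ = 1/cos²(31.2°) = 1/0.8554² = 1.367.
True area = apparent / (areal scale) = 220000 / 1.367 ≈ 161000 km².

161000 km²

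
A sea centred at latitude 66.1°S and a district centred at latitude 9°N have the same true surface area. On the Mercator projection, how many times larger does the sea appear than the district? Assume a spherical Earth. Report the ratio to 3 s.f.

On Mercator, area is exaggerated by sec²φ = 1/cos²φ.
At 66.1°: sec²(66.1°) = 1/0.4051² = 6.092.
At 9°: sec²(9°) = 1/0.9877² = 1.025.
Ratio = 6.092/1.025 = cos²(9°)/cos²(66.1°) ≈ 5.94.

5.94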